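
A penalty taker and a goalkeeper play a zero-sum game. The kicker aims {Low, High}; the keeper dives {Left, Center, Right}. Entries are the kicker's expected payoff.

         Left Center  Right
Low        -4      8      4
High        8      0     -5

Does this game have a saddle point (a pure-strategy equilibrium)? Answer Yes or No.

No

Row minima: Low → -4, High → -5; maximin = -4.
Column maxima: Left → 8, Center → 8, Right → 4; minimax = 4.
-4 ≠ 4, so no pure-strategy equilibrium exists.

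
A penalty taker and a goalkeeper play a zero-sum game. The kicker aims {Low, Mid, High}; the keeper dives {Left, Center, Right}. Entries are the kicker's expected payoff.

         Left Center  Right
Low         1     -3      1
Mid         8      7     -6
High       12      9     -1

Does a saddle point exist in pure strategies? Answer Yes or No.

Row minima: Low → -3, Mid → -6, High → -1; maximin = -1.
Column maxima: Left → 12, Center → 9, Right → 1; minimax = 1.
-1 ≠ 1, so no pure-strategy equilibrium exists.

No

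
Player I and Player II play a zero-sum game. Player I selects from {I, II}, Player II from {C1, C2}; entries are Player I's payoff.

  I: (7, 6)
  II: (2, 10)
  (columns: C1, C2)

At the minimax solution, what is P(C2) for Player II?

Row minima: I → 6, II → 2; maximin = 6.
Column maxima: C1 → 7, C2 → 10; minimax = 7.
6 ≠ 7, so there is no saddle point; optimal play is mixed.
Let Player I play I with probability p. Expected payoff against C1: 7p + 2(1−p) = 5p + 2; against C2: 6p + 10(1−p) = −4p + 10.
Setting these equal: 5p + 2 = −4p + 10 ⇒ 9p = 8 ⇒ p = 8/9, and the value is (5)·(8/9) + 2 = 58/9.
For Player II: with q = P(C1), equating I's and II's payoffs gives q + 6 = −8q + 10 ⇒ q = 4/9.

5/9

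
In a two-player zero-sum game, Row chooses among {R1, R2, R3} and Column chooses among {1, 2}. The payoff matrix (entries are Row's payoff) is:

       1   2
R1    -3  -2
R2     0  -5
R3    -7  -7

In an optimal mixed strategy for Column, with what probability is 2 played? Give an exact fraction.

1/2

Row minima: R1 → -3, R2 → -5, R3 → -7; maximin = -3.
Column maxima: 1 → 0, 2 → -2; minimax = -2.
-3 ≠ -2, so there is no saddle point; optimal play is mixed.
R3 is strictly dominated by R1, so Row never plays it.
On the remaining 2×2 (R1, R2 vs 1, 2):
Let Row play R1 with probability p. Expected payoff against 1: (-3)p + 0(1−p) = −3p; against 2: (-2)p + (-5)(1−p) = 3p − 5.
Setting these equal: −3p = 3p − 5 ⇒ −6p = -5 ⇒ p = 5/6, and the value is (-3)·(5/6) = -5/2.
For Column: with q = P(1), equating R1's and R2's payoffs gives −q − 2 = 5q − 5 ⇒ q = 1/2.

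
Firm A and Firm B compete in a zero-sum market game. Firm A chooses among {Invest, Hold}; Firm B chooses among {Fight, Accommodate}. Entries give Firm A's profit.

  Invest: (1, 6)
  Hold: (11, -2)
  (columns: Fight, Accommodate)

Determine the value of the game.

Row minima: Invest → 1, Hold → -2; maximin = 1.
Column maxima: Fight → 11, Accommodate → 6; minimax = 6.
1 ≠ 6, so there is no saddle point; optimal play is mixed.
Let Firm A play Invest with probability p. Expected payoff against Fight: 1p + 11(1−p) = −10p + 11; against Accommodate: 6p + (-2)(1−p) = 8p − 2.
Setting these equal: −10p + 11 = 8p − 2 ⇒ −18p = -13 ⇒ p = 13/18, and the value is (-10)·(13/18) + 11 = 34/9.
For Firm B: with q = P(Fight), equating Invest's and Hold's payoffs gives −5q + 6 = 13q − 2 ⇒ q = 4/9.

34/9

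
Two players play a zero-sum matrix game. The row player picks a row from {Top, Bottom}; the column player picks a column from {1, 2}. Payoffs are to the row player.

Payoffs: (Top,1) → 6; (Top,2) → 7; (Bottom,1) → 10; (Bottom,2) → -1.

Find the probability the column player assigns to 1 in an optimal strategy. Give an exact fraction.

Row minima: Top → 6, Bottom → -1; maximin = 6.
Column maxima: 1 → 10, 2 → 7; minimax = 7.
6 ≠ 7, so there is no saddle point; optimal play is mixed.
Let the row player play Top with probability p. Expected payoff against 1: 6p + 10(1−p) = −4p + 10; against 2: 7p + (-1)(1−p) = 8p − 1.
Setting these equal: −4p + 10 = 8p − 1 ⇒ −12p = -11 ⇒ p = 11/12, and the value is (-4)·(11/12) + 10 = 19/3.
For the column player: with q = P(1), equating Top's and Bottom's payoffs gives −q + 7 = 11q − 1 ⇒ q = 2/3.

2/3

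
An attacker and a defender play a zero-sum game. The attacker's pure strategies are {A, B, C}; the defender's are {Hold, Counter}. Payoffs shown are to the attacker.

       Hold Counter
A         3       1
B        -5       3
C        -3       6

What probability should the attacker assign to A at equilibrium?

9/11

Row minima: A → 1, B → -5, C → -3; maximin = 1.
Column maxima: Hold → 3, Counter → 6; minimax = 3.
1 ≠ 3, so there is no saddle point; optimal play is mixed.
B is strictly dominated by C, so the attacker never plays it.
On the remaining 2×2 (A, C vs Hold, Counter):
Let the attacker play A with probability p. Expected payoff against Hold: 3p + (-3)(1−p) = 6p − 3; against Counter: 1p + 6(1−p) = −5p + 6.
Setting these equal: 6p − 3 = −5p + 6 ⇒ 11p = 9 ⇒ p = 9/11, and the value is (6)·(9/11) − 3 = 21/11.
For the defender: with q = P(Hold), equating A's and C's payoffs gives 2q + 1 = −9q + 6 ⇒ q = 5/11.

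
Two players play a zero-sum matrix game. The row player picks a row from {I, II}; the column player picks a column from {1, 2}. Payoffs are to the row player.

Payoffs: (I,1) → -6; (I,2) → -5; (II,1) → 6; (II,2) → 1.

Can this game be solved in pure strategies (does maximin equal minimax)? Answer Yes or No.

Row minima: I → -6, II → 1; maximin = 1.
Column maxima: 1 → 6, 2 → 1; minimax = 1.
maximin = minimax = 1, so a saddle point exists.

Yes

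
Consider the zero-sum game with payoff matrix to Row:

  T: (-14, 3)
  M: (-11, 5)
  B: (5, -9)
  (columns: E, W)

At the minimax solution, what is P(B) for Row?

8/15

Row minima: T → -14, M → -11, B → -9; maximin = -9.
Column maxima: E → 5, W → 5; minimax = 5.
-9 ≠ 5, so there is no saddle point; optimal play is mixed.
T is strictly dominated by M, so Row never plays it.
On the remaining 2×2 (M, B vs E, W):
Let Row play M with probability p. Expected payoff against E: (-11)p + 5(1−p) = −16p + 5; against W: 5p + (-9)(1−p) = 14p − 9.
Setting these equal: −16p + 5 = 14p − 9 ⇒ −30p = -14 ⇒ p = 7/15, and the value is (-16)·(7/15) + 5 = -37/15.
For Column: with q = P(E), equating M's and B's payoffs gives −16q + 5 = 14q − 9 ⇒ q = 7/15.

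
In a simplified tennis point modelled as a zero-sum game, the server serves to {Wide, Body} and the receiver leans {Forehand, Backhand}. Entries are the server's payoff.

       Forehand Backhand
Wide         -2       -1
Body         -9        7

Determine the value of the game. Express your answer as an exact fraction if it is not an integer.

Row minima: Wide → -2, Body → -9; maximin = -2.
Column maxima: Forehand → -2, Backhand → 7; minimax = -2.
Since maximin = minimax = -2, there is a saddle point and the value is -2.

-2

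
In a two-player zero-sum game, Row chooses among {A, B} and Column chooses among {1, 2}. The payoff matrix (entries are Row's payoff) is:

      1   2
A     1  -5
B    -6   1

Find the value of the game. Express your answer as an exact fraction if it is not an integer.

Row minima: A → -5, B → -6; maximin = -5.
Column maxima: 1 → 1, 2 → 1; minimax = 1.
-5 ≠ 1, so there is no saddle point; optimal play is mixed.
Let Row play A with probability p. Expected payoff against 1: 1p + (-6)(1−p) = 7p − 6; against 2: (-5)p + 1(1−p) = −6p + 1.
Setting these equal: 7p − 6 = −6p + 1 ⇒ 13p = 7 ⇒ p = 7/13, and the value is (7)·(7/13) − 6 = -29/13.
For Column: with q = P(1), equating A's and B's payoffs gives 6q − 5 = −7q + 1 ⇒ q = 6/13.

-29/13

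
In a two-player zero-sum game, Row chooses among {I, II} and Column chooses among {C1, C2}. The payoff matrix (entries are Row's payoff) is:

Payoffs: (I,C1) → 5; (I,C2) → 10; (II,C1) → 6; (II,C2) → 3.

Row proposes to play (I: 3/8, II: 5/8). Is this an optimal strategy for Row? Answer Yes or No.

Yes

Against C1 this mix gives (3/8)·5 + (5/8)·6 = 45/8.
Against C2 this mix gives (3/8)·10 + (5/8)·3 = 45/8.
All of Column's active replies (C1, C2) yield 45/8, and no column does worse for Row. The mix makes Column indifferent and guarantees 45/8, so it is optimal.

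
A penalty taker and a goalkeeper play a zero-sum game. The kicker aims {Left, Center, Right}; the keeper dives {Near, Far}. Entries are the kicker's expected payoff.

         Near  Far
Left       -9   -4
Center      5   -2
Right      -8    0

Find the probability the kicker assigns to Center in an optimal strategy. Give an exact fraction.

8/15

Row minima: Left → -9, Center → -2, Right → -8; maximin = -2.
Column maxima: Near → 5, Far → 0; minimax = 0.
-2 ≠ 0, so there is no saddle point; optimal play is mixed.
Left is strictly dominated by Center, so the kicker never plays it.
On the remaining 2×2 (Center, Right vs Near, Far):
Let the kicker play Center with probability p. Expected payoff against Near: 5p + (-8)(1−p) = 13p − 8; against Far: (-2)p + 0(1−p) = −2p.
Setting these equal: 13p − 8 = −2p ⇒ 15p = 8 ⇒ p = 8/15, and the value is (13)·(8/15) − 8 = -16/15.
For the keeper: with q = P(Near), equating Center's and Right's payoffs gives 7q − 2 = −8q ⇒ q = 2/15.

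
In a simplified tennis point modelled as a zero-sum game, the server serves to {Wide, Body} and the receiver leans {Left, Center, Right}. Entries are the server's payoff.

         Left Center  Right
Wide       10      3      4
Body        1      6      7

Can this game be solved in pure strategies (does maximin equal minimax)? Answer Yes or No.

No

Row minima: Wide → 3, Body → 1; maximin = 3.
Column maxima: Left → 10, Center → 6, Right → 7; minimax = 6.
3 ≠ 6, so no pure-strategy equilibrium exists.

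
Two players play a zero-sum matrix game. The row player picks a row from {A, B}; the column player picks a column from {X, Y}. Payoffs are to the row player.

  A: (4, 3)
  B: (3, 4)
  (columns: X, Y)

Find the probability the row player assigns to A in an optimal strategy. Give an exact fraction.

Row minima: A → 3, B → 3; maximin = 3.
Column maxima: X → 4, Y → 4; minimax = 4.
3 ≠ 4, so there is no saddle point; optimal play is mixed.
Let the row player play A with probability p. Expected payoff against X: 4p + 3(1−p) = p + 3; against Y: 3p + 4(1−p) = −p + 4.
Setting these equal: p + 3 = −p + 4 ⇒ 2p = 1 ⇒ p = 1/2, and the value is (1)·(1/2) + 3 = 7/2.
For the column player: with q = P(X), equating A's and B's payoffs gives q + 3 = −q + 4 ⇒ q = 1/2.

1/2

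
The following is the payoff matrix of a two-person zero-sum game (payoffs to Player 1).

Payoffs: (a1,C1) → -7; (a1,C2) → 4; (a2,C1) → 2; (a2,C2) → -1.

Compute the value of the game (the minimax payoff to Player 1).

Row minima: a1 → -7, a2 → -1; maximin = -1.
Column maxima: C1 → 2, C2 → 4; minimax = 2.
-1 ≠ 2, so there is no saddle point; optimal play is mixed.
Let Player 1 play a1 with probability p. Expected payoff against C1: (-7)p + 2(1−p) = −9p + 2; against C2: 4p + (-1)(1−p) = 5p − 1.
Setting these equal: −9p + 2 = 5p − 1 ⇒ −14p = -3 ⇒ p = 3/14, and the value is (-9)·(3/14) + 2 = 1/14.
For Player 2: with q = P(C1), equating a1's and a2's payoffs gives −11q + 4 = 3q − 1 ⇒ q = 5/14.

1/14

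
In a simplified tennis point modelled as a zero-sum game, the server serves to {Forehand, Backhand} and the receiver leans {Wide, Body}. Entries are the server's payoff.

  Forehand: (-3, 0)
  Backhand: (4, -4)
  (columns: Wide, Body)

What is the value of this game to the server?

Row minima: Forehand → -3, Backhand → -4; maximin = -3.
Column maxima: Wide → 4, Body → 0; minimax = 0.
-3 ≠ 0, so there is no saddle point; optimal play is mixed.
Let the server play Forehand with probability p. Expected payoff against Wide: (-3)p + 4(1−p) = −7p + 4; against Body: 0p + (-4)(1−p) = 4p − 4.
Setting these equal: −7p + 4 = 4p − 4 ⇒ −11p = -8 ⇒ p = 8/11, and the value is (-7)·(8/11) + 4 = -12/11.
For the receiver: with q = P(Wide), equating Forehand's and Backhand's payoffs gives −3q = 8q − 4 ⇒ q = 4/11.

-12/11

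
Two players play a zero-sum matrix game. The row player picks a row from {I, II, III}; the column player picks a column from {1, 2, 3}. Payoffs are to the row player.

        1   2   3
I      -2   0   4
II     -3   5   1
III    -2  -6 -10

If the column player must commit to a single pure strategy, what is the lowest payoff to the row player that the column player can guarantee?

Column maxima: 1 → -2, 2 → 5, 3 → 4.
The smallest of these is -2.

-2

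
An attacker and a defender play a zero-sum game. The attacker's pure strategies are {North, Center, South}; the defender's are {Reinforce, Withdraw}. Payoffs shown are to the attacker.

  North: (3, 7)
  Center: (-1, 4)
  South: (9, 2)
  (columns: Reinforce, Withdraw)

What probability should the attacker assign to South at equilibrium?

4/11

Row minima: North → 3, Center → -1, South → 2; maximin = 3.
Column maxima: Reinforce → 9, Withdraw → 7; minimax = 7.
3 ≠ 7, so there is no saddle point; optimal play is mixed.
Center is strictly dominated by North, so the attacker never plays it.
On the remaining 2×2 (North, South vs Reinforce, Withdraw):
Let the attacker play North with probability p. Expected payoff against Reinforce: 3p + 9(1−p) = −6p + 9; against Withdraw: 7p + 2(1−p) = 5p + 2.
Setting these equal: −6p + 9 = 5p + 2 ⇒ −11p = -7 ⇒ p = 7/11, and the value is (-6)·(7/11) + 9 = 57/11.
For the defender: with q = P(Reinforce), equating North's and South's payoffs gives −4q + 7 = 7q + 2 ⇒ q = 5/11.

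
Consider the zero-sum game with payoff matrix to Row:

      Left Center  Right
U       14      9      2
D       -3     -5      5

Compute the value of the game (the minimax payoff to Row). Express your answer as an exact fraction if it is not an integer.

55/17

Row minima: U → 2, D → -5; maximin = 2.
Column maxima: Left → 14, Center → 9, Right → 5; minimax = 5.
2 ≠ 5, so there is no saddle point; optimal play is mixed.
Left is strictly dominated by Center (it gives Row strictly more in every row), so Column never plays it.
On the remaining 2×2 (U, D vs Center, Right):
Let Row play U with probability p. Expected payoff against Center: 9p + (-5)(1−p) = 14p − 5; against Right: 2p + 5(1−p) = −3p + 5.
Setting these equal: 14p − 5 = −3p + 5 ⇒ 17p = 10 ⇒ p = 10/17, and the value is (14)·(10/17) − 5 = 55/17.
For Column: with q = P(Center), equating U's and D's payoffs gives 7q + 2 = −10q + 5 ⇒ q = 3/17.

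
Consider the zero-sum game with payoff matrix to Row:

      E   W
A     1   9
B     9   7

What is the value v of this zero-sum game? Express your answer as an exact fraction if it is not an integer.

Row minima: A → 1, B → 7; maximin = 7.
Column maxima: E → 9, W → 9; minimax = 9.
7 ≠ 9, so there is no saddle point; optimal play is mixed.
Let Row play A with probability p. Expected payoff against E: 1p + 9(1−p) = −8p + 9; against W: 9p + 7(1−p) = 2p + 7.
Setting these equal: −8p + 9 = 2p + 7 ⇒ −10p = -2 ⇒ p = 1/5, and the value is (-8)·(1/5) + 9 = 37/5.
For Column: with q = P(E), equating A's and B's payoffs gives −8q + 9 = 2q + 7 ⇒ q = 1/5.

37/5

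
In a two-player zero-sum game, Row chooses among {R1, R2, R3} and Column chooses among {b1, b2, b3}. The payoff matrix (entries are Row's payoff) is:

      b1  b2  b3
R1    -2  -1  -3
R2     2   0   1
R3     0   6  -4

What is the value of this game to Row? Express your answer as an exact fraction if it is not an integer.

Row minima: R1 → -3, R2 → 0, R3 → -4; maximin = 0.
Column maxima: b1 → 2, b2 → 6, b3 → 1; minimax = 1.
0 ≠ 1, so there is no saddle point; optimal play is mixed.
R1 is strictly dominated by R2, so Row never plays it.
b1 is strictly dominated by b3 (it gives Row strictly more in every row), so Column never plays it.
On the remaining 2×2 (R2, R3 vs b2, b3):
Let Row play R2 with probability p. Expected payoff against b2: 0p + 6(1−p) = −6p + 6; against b3: 1p + (-4)(1−p) = 5p − 4.
Setting these equal: −6p + 6 = 5p − 4 ⇒ −11p = -10 ⇒ p = 10/11, and the value is (-6)·(10/11) + 6 = 6/11.
For Column: with q = P(b2), equating R2's and R3's payoffs gives −q + 1 = 10q − 4 ⇒ q = 5/11.

6/11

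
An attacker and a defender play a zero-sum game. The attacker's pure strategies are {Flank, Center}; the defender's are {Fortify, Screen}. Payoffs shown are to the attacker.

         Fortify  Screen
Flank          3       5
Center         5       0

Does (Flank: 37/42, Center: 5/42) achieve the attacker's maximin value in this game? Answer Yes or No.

Against Fortify this mix gives (37/42)·3 + (5/42)·5 = 68/21.
Against Screen this mix gives (37/42)·5 + (5/42)·0 = 185/42.
The defender will play Fortify, holding the attacker to 68/21. Shifting weight toward the row that does better against Fortify would raise this floor (the equalizing mix achieves 25/7 against both Fortify and Screen), so the proposed strategy is not optimal.

No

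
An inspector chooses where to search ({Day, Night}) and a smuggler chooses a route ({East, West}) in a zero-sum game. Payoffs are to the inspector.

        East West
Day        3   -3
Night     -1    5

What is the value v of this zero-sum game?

1

Row minima: Day → -3, Night → -1; maximin = -1.
Column maxima: East → 3, West → 5; minimax = 3.
-1 ≠ 3, so there is no saddle point; optimal play is mixed.
Let the inspector play Day with probability p. Expected payoff against East: 3p + (-1)(1−p) = 4p − 1; against West: (-3)p + 5(1−p) = −8p + 5.
Setting these equal: 4p − 1 = −8p + 5 ⇒ 12p = 6 ⇒ p = 1/2, and the value is (4)·(1/2) − 1 = 1.
For the smuggler: with q = P(East), equating Day's and Night's payoffs gives 6q − 3 = −6q + 5 ⇒ q = 2/3.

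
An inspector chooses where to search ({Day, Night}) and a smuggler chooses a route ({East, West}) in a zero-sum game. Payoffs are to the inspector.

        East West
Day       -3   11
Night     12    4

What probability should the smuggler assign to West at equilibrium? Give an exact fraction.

15/22

Row minima: Day → -3, Night → 4; maximin = 4.
Column maxima: East → 12, West → 11; minimax = 11.
4 ≠ 11, so there is no saddle point; optimal play is mixed.
Let the inspector play Day with probability p. Expected payoff against East: (-3)p + 12(1−p) = −15p + 12; against West: 11p + 4(1−p) = 7p + 4.
Setting these equal: −15p + 12 = 7p + 4 ⇒ −22p = -8 ⇒ p = 4/11, and the value is (-15)·(4/11) + 12 = 72/11.
For the smuggler: with q = P(East), equating Day's and Night's payoffs gives −14q + 11 = 8q + 4 ⇒ q = 7/22.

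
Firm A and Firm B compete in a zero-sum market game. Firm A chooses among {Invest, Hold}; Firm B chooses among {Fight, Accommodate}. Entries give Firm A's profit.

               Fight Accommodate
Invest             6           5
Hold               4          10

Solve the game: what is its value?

40/7

Row minima: Invest → 5, Hold → 4; maximin = 5.
Column maxima: Fight → 6, Accommodate → 10; minimax = 6.
5 ≠ 6, so there is no saddle point; optimal play is mixed.
Let Firm A play Invest with probability p. Expected payoff against Fight: 6p + 4(1−p) = 2p + 4; against Accommodate: 5p + 10(1−p) = −5p + 10.
Setting these equal: 2p + 4 = −5p + 10 ⇒ 7p = 6 ⇒ p = 6/7, and the value is (2)·(6/7) + 4 = 40/7.
For Firm B: with q = P(Fight), equating Invest's and Hold's payoffs gives q + 5 = −6q + 10 ⇒ q = 5/7.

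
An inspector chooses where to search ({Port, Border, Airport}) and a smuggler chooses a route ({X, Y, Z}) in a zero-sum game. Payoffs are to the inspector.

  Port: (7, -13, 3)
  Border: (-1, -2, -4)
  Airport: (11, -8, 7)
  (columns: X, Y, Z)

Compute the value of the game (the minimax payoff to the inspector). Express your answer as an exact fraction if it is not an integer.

-46/17

Row minima: Port → -13, Border → -4, Airport → -8; maximin = -4.
Column maxima: X → 11, Y → -2, Z → 7; minimax = -2.
-4 ≠ -2, so there is no saddle point; optimal play is mixed.
Port is strictly dominated by Airport, so the inspector never plays it.
X is strictly dominated by Y (it gives the inspector strictly more in every row), so the smuggler never plays it.
On the remaining 2×2 (Border, Airport vs Y, Z):
Let the inspector play Border with probability p. Expected payoff against Y: (-2)p + (-8)(1−p) = 6p − 8; against Z: (-4)p + 7(1−p) = −11p + 7.
Setting these equal: 6p − 8 = −11p + 7 ⇒ 17p = 15 ⇒ p = 15/17, and the value is (6)·(15/17) − 8 = -46/17.
For the smuggler: with q = P(Y), equating Border's and Airport's payoffs gives 2q − 4 = −15q + 7 ⇒ q = 11/17.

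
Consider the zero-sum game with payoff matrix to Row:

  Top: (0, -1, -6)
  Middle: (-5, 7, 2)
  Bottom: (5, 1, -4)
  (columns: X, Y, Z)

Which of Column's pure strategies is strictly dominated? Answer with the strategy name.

Z holds Row's payoff strictly below Y in every row: -6 < -1, 2 < 7, -4 < 1.
So Y is strictly dominated for Column.

Y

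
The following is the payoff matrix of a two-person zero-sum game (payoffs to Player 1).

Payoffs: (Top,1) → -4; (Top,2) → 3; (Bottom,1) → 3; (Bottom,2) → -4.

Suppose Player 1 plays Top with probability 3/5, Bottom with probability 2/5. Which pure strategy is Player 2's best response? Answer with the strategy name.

If Player 2 plays 1, Player 1's expected payoff is (3/5)·(-4) + (2/5)·3 = -6/5.
If Player 2 plays 2, Player 1's expected payoff is (3/5)·3 + (2/5)·(-4) = 1/5.
Player 2 minimizes Player 1's payoff; the smallest is -6/5, so the best response is 1.

1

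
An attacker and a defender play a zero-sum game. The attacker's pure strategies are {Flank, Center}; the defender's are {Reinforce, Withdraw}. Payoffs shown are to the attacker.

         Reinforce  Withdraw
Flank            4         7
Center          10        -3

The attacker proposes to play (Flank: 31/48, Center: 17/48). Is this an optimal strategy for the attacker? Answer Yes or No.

No

Against Reinforce this mix gives (31/48)·4 + (17/48)·10 = 49/8.
Against Withdraw this mix gives (31/48)·7 + (17/48)·(-3) = 83/24.
The defender will play Withdraw, holding the attacker to 83/24. Shifting weight toward the row that does better against Withdraw would raise this floor (the equalizing mix achieves 41/8 against both Withdraw and Reinforce), so the proposed strategy is not optimal.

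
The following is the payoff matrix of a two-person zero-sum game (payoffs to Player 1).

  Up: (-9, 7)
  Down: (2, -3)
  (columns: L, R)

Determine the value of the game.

Row minima: Up → -9, Down → -3; maximin = -3.
Column maxima: L → 2, R → 7; minimax = 2.
-3 ≠ 2, so there is no saddle point; optimal play is mixed.
Let Player 1 play Up with probability p. Expected payoff against L: (-9)p + 2(1−p) = −11p + 2; against R: 7p + (-3)(1−p) = 10p − 3.
Setting these equal: −11p + 2 = 10p − 3 ⇒ −21p = -5 ⇒ p = 5/21, and the value is (-11)·(5/21) + 2 = -13/21.
For Player 2: with q = P(L), equating Up's and Down's payoffs gives −16q + 7 = 5q − 3 ⇒ q = 10/21.

-13/21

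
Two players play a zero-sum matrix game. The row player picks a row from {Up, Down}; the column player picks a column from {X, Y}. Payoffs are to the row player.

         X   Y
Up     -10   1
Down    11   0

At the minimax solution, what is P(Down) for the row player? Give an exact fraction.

Row minima: Up → -10, Down → 0; maximin = 0.
Column maxima: X → 11, Y → 1; minimax = 1.
0 ≠ 1, so there is no saddle point; optimal play is mixed.
Let the row player play Up with probability p. Expected payoff against X: (-10)p + 11(1−p) = −21p + 11; against Y: 1p + 0(1−p) = p.
Setting these equal: −21p + 11 = p ⇒ −22p = -11 ⇒ p = 1/2, and the value is (-21)·(1/2) + 11 = 1/2.
For the column player: with q = P(X), equating Up's and Down's payoffs gives −11q + 1 = 11q ⇒ q = 1/22.

1/2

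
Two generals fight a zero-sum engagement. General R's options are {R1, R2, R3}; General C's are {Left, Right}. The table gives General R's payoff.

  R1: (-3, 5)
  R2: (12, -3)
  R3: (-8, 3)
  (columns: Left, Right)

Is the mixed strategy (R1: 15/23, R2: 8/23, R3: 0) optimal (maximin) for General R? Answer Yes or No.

Against Left this mix gives (15/23)·(-3) + (8/23)·12 = 51/23.
Against Right this mix gives (15/23)·5 + (8/23)·(-3) = 51/23.
All of General C's active replies (Left, Right) yield 51/23, and no column does worse for General R. The mix makes General C indifferent and guarantees 51/23, so it is optimal.

Yes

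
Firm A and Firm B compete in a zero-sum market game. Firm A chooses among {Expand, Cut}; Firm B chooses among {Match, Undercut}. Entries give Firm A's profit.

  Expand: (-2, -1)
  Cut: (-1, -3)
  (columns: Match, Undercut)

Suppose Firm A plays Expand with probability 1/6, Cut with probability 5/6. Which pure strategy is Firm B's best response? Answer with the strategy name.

If Firm B plays Match, Firm A's expected payoff is (1/6)·(-2) + (5/6)·(-1) = -7/6.
If Firm B plays Undercut, Firm A's expected payoff is (1/6)·(-1) + (5/6)·(-3) = -8/3.
Firm B minimizes Firm A's payoff; the smallest is -8/3, so the best response is Undercut.

Undercut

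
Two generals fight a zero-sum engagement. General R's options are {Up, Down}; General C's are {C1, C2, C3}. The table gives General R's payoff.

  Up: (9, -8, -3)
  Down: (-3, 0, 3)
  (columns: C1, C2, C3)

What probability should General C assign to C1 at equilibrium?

2/5

Row minima: Up → -8, Down → -3; maximin = -3.
Column maxima: C1 → 9, C2 → 0, C3 → 3; minimax = 0.
-3 ≠ 0, so there is no saddle point; optimal play is mixed.
C3 is strictly dominated by C2 (it gives General R strictly more in every row), so General C never plays it.
On the remaining 2×2 (Up, Down vs C1, C2):
Let General R play Up with probability p. Expected payoff against C1: 9p + (-3)(1−p) = 12p − 3; against C2: (-8)p + 0(1−p) = −8p.
Setting these equal: 12p − 3 = −8p ⇒ 20p = 3 ⇒ p = 3/20, and the value is (12)·(3/20) − 3 = -6/5.
For General C: with q = P(C1), equating Up's and Down's payoffs gives 17q − 8 = −3q ⇒ q = 2/5.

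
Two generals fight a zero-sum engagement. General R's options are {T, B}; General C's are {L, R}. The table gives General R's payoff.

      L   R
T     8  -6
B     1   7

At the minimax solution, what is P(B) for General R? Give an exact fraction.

Row minima: T → -6, B → 1; maximin = 1.
Column maxima: L → 8, R → 7; minimax = 7.
1 ≠ 7, so there is no saddle point; optimal play is mixed.
Let General R play T with probability p. Expected payoff against L: 8p + 1(1−p) = 7p + 1; against R: (-6)p + 7(1−p) = −13p + 7.
Setting these equal: 7p + 1 = −13p + 7 ⇒ 20p = 6 ⇒ p = 3/10, and the value is (7)·(3/10) + 1 = 31/10.
For General C: with q = P(L), equating T's and B's payoffs gives 14q − 6 = −6q + 7 ⇒ q = 13/20.

7/10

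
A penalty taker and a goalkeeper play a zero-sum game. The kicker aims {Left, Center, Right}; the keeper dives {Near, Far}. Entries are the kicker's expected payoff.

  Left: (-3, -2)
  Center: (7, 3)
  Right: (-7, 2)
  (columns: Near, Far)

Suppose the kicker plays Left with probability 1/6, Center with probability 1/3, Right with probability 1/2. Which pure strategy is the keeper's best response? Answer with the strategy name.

If the keeper plays Near, the kicker's expected payoff is (1/6)·(-3) + (1/3)·7 + (1/2)·(-7) = -5/3.
If the keeper plays Far, the kicker's expected payoff is (1/6)·(-2) + (1/3)·3 + (1/2)·2 = 5/3.
The keeper minimizes the kicker's payoff; the smallest is -5/3, so the best response is Near.

Near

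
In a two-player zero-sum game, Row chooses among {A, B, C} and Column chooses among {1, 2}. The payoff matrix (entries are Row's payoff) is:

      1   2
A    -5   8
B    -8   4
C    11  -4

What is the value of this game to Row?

Row minima: A → -5, B → -8, C → -4; maximin = -4.
Column maxima: 1 → 11, 2 → 8; minimax = 8.
-4 ≠ 8, so there is no saddle point; optimal play is mixed.
B is strictly dominated by A, so Row never plays it.
On the remaining 2×2 (A, C vs 1, 2):
Let Row play A with probability p. Expected payoff against 1: (-5)p + 11(1−p) = −16p + 11; against 2: 8p + (-4)(1−p) = 12p − 4.
Setting these equal: −16p + 11 = 12p − 4 ⇒ −28p = -15 ⇒ p = 15/28, and the value is (-16)·(15/28) + 11 = 17/7.
For Column: with q = P(1), equating A's and C's payoffs gives −13q + 8 = 15q − 4 ⇒ q = 3/7.

17/7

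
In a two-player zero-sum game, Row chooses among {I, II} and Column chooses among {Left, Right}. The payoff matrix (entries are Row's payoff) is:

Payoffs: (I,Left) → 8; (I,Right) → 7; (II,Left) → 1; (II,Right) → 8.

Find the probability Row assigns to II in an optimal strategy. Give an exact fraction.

1/8

Row minima: I → 7, II → 1; maximin = 7.
Column maxima: Left → 8, Right → 8; minimax = 8.
7 ≠ 8, so there is no saddle point; optimal play is mixed.
Let Row play I with probability p. Expected payoff against Left: 8p + 1(1−p) = 7p + 1; against Right: 7p + 8(1−p) = −p + 8.
Setting these equal: 7p + 1 = −p + 8 ⇒ 8p = 7 ⇒ p = 7/8, and the value is (7)·(7/8) + 1 = 57/8.
For Column: with q = P(Left), equating I's and II's payoffs gives q + 7 = −7q + 8 ⇒ q = 1/8.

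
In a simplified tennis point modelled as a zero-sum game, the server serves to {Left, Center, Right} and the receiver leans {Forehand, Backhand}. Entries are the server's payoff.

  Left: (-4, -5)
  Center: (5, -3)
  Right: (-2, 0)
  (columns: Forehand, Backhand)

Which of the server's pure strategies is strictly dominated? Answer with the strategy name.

Left

Center gives a strictly higher payoff than Left against every column: 5 > -4, -3 > -5.
So Left is strictly dominated and the server never plays it.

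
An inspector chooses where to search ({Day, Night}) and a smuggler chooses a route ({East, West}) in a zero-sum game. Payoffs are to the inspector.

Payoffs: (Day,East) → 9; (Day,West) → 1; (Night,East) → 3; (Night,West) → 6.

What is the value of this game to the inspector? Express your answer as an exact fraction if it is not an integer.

Row minima: Day → 1, Night → 3; maximin = 3.
Column maxima: East → 9, West → 6; minimax = 6.
3 ≠ 6, so there is no saddle point; optimal play is mixed.
Let the inspector play Day with probability p. Expected payoff against East: 9p + 3(1−p) = 6p + 3; against West: 1p + 6(1−p) = −5p + 6.
Setting these equal: 6p + 3 = −5p + 6 ⇒ 11p = 3 ⇒ p = 3/11, and the value is (6)·(3/11) + 3 = 51/11.
For the smuggler: with q = P(East), equating Day's and Night's payoffs gives 8q + 1 = −3q + 6 ⇒ q = 5/11.

51/11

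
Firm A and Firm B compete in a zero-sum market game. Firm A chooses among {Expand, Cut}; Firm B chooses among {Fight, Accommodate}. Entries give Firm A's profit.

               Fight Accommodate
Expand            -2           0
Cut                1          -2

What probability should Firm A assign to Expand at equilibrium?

3/5

Row minima: Expand → -2, Cut → -2; maximin = -2.
Column maxima: Fight → 1, Accommodate → 0; minimax = 0.
-2 ≠ 0, so there is no saddle point; optimal play is mixed.
Let Firm A play Expand with probability p. Expected payoff against Fight: (-2)p + 1(1−p) = −3p + 1; against Accommodate: 0p + (-2)(1−p) = 2p − 2.
Setting these equal: −3p + 1 = 2p − 2 ⇒ −5p = -3 ⇒ p = 3/5, and the value is (-3)·(3/5) + 1 = -4/5.
For Firm B: with q = P(Fight), equating Expand's and Cut's payoffs gives −2q = 3q − 2 ⇒ q = 2/5.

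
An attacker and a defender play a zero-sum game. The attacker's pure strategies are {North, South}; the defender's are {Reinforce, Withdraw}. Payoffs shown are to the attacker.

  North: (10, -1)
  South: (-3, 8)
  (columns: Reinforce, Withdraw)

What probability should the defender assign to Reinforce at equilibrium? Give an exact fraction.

Row minima: North → -1, South → -3; maximin = -1.
Column maxima: Reinforce → 10, Withdraw → 8; minimax = 8.
-1 ≠ 8, so there is no saddle point; optimal play is mixed.
Let the attacker play North with probability p. Expected payoff against Reinforce: 10p + (-3)(1−p) = 13p − 3; against Withdraw: (-1)p + 8(1−p) = −9p + 8.
Setting these equal: 13p − 3 = −9p + 8 ⇒ 22p = 11 ⇒ p = 1/2, and the value is (13)·(1/2) − 3 = 7/2.
For the defender: with q = P(Reinforce), equating North's and South's payoffs gives 11q − 1 = −11q + 8 ⇒ q = 9/22.

9/22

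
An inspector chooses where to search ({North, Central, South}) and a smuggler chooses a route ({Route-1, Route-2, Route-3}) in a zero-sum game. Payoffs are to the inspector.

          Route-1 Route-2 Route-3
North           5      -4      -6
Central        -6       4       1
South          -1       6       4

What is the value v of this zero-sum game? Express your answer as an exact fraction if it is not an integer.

7/8

Row minima: North → -6, Central → -6, South → -1; maximin = -1.
Column maxima: Route-1 → 5, Route-2 → 6, Route-3 → 4; minimax = 4.
-1 ≠ 4, so there is no saddle point; optimal play is mixed.
Central is strictly dominated by South, so the inspector never plays it.
Route-2 is strictly dominated by Route-3 (it gives the inspector strictly more in every row), so the smuggler never plays it.
On the remaining 2×2 (North, South vs Route-1, Route-3):
Let the inspector play North with probability p. Expected payoff against Route-1: 5p + (-1)(1−p) = 6p − 1; against Route-3: (-6)p + 4(1−p) = −10p + 4.
Setting these equal: 6p − 1 = −10p + 4 ⇒ 16p = 5 ⇒ p = 5/16, and the value is (6)·(5/16) − 1 = 7/8.
For the smuggler: with q = P(Route-1), equating North's and South's payoffs gives 11q − 6 = −5q + 4 ⇒ q = 5/8.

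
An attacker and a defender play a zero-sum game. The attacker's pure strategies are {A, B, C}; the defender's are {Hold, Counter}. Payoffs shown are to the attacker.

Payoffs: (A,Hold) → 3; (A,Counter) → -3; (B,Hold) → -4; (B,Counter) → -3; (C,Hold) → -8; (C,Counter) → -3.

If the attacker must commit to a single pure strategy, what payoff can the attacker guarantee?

Row minima: A → -3, B → -4, C → -8.
The best of these is -3.

-3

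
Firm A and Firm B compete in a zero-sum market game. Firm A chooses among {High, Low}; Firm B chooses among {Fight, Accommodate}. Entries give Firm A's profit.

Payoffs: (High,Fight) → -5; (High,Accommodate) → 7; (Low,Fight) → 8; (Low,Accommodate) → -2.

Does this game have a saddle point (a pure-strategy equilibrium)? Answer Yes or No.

Row minima: High → -5, Low → -2; maximin = -2.
Column maxima: Fight → 8, Accommodate → 7; minimax = 7.
-2 ≠ 7, so no pure-strategy equilibrium exists.

No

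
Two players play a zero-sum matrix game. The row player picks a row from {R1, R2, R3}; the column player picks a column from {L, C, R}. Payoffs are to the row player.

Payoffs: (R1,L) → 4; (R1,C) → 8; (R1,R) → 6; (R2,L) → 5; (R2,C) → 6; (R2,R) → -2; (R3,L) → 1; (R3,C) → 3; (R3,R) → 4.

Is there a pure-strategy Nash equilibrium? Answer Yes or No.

Row minima: R1 → 4, R2 → -2, R3 → 1; maximin = 4.
Column maxima: L → 5, C → 8, R → 6; minimax = 5.
4 ≠ 5, so no pure-strategy equilibrium exists.

No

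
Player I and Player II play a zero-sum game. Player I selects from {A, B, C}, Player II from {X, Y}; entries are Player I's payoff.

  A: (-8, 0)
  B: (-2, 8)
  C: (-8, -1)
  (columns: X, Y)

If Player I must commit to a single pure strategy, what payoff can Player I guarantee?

Row minima: A → -8, B → -2, C → -8.
The best of these is -2.

-2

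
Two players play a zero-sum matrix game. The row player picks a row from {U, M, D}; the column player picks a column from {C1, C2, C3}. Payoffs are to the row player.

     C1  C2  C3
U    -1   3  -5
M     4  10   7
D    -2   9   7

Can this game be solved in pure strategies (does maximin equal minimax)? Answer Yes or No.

Yes

Row minima: U → -5, M → 4, D → -2; maximin = 4.
Column maxima: C1 → 4, C2 → 10, C3 → 7; minimax = 4.
maximin = minimax = 4, so a saddle point exists.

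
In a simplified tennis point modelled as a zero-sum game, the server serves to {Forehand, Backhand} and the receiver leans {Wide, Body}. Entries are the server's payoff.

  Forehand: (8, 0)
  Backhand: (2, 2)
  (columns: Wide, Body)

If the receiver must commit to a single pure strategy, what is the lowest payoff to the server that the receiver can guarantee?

Column maxima: Wide → 8, Body → 2.
The smallest of these is 2.

2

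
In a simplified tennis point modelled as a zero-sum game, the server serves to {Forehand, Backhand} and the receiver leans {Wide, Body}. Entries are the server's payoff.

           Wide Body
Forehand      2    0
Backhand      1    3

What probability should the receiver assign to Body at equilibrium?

1/4

Row minima: Forehand → 0, Backhand → 1; maximin = 1.
Column maxima: Wide → 2, Body → 3; minimax = 2.
1 ≠ 2, so there is no saddle point; optimal play is mixed.
Let the server play Forehand with probability p. Expected payoff against Wide: 2p + 1(1−p) = p + 1; against Body: 0p + 3(1−p) = −3p + 3.
Setting these equal: p + 1 = −3p + 3 ⇒ 4p = 2 ⇒ p = 1/2, and the value is (1)·(1/2) + 1 = 3/2.
For the receiver: with q = P(Wide), equating Forehand's and Backhand's payoffs gives 2q = −2q + 3 ⇒ q = 3/4.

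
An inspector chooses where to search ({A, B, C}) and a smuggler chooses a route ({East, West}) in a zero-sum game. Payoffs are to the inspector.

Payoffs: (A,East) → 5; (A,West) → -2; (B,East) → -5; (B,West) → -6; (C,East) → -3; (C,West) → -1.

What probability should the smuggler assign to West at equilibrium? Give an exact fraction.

Row minima: A → -2, B → -6, C → -3; maximin = -2.
Column maxima: East → 5, West → -1; minimax = -1.
-2 ≠ -1, so there is no saddle point; optimal play is mixed.
B is strictly dominated by A, so the inspector never plays it.
On the remaining 2×2 (A, C vs East, West):
Let the inspector play A with probability p. Expected payoff against East: 5p + (-3)(1−p) = 8p − 3; against West: (-2)p + (-1)(1−p) = −p − 1.
Setting these equal: 8p − 3 = −p − 1 ⇒ 9p = 2 ⇒ p = 2/9, and the value is (8)·(2/9) − 3 = -11/9.
For the smuggler: with q = P(East), equating A's and C's payoffs gives 7q − 2 = −2q − 1 ⇒ q = 1/9.

8/9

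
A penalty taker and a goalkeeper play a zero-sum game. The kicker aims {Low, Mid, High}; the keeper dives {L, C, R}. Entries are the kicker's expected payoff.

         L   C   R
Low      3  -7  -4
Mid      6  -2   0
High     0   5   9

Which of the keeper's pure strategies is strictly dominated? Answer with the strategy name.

R

C holds the kicker's payoff strictly below R in every row: -7 < -4, -2 < 0, 5 < 9.
So R is strictly dominated for the keeper.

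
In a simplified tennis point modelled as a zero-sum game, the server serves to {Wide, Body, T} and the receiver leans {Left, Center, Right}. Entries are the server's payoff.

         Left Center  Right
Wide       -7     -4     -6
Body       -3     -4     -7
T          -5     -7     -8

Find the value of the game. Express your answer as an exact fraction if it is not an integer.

-31/5

Row minima: Wide → -7, Body → -7, T → -8; maximin = -7.
Column maxima: Left → -3, Center → -4, Right → -6; minimax = -6.
-7 ≠ -6, so there is no saddle point; optimal play is mixed.
T is strictly dominated by Body, so the server never plays it.
Center is strictly dominated by Right (it gives the server strictly more in every row), so the receiver never plays it.
On the remaining 2×2 (Wide, Body vs Left, Right):
Let the server play Wide with probability p. Expected payoff against Left: (-7)p + (-3)(1−p) = −4p − 3; against Right: (-6)p + (-7)(1−p) = p − 7.
Setting these equal: −4p − 3 = p − 7 ⇒ −5p = -4 ⇒ p = 4/5, and the value is (-4)·(4/5) − 3 = -31/5.
For the receiver: with q = P(Left), equating Wide's and Body's payoffs gives −q − 6 = 4q − 7 ⇒ q = 1/5.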